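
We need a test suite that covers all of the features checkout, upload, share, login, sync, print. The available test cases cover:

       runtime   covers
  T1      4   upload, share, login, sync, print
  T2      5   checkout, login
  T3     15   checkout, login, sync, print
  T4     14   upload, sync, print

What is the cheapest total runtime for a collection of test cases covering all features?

T1, T2 cover every feature at runtime 4 + 5 = 9.
Any cover uses at least 2 test cases; among all covering selections none totals below 9.

9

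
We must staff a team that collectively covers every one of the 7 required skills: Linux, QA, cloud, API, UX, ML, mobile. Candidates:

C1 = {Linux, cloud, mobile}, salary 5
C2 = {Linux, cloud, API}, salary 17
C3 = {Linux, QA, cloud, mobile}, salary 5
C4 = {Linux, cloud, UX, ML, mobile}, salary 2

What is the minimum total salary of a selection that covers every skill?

24

C2, C3, C4 cover every skill at salary 17 + 5 + 2 = 24.
Any cover uses at least 3 candidates; among all covering selections none totals below 24.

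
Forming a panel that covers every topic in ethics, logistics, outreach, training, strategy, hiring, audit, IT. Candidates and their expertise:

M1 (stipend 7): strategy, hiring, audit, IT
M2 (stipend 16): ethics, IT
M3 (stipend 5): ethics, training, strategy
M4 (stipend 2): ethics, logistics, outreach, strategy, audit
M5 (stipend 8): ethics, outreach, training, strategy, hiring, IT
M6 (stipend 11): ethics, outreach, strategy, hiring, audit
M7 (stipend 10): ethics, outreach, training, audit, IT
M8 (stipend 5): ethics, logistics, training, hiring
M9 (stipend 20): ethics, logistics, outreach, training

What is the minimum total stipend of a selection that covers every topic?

10

M4, M5 cover every topic at stipend 2 + 8 = 10.
Any cover uses at least 2 members; among all covering selections none totals below 10.
Greedy by coverage-per-stipend would pick M4, M8, M1 for 14 — worse than the optimum 10.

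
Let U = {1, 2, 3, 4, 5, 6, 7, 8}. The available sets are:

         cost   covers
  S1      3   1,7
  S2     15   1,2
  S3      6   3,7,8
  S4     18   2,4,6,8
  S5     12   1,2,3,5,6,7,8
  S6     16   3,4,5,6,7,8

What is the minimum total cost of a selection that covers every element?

28

S5, S6 cover every element at cost 12 + 16 = 28.
Any cover uses at least 2 sets; among all covering selections none totals below 28.
Greedy by coverage-per-cost would pick S1, S5, S6 for 31 — worse than the optimum 28.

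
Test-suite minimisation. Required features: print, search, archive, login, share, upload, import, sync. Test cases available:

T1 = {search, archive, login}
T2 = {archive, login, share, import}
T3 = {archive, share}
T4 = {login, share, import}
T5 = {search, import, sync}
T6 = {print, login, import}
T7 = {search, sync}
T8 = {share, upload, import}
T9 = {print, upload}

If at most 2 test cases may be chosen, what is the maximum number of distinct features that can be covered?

Choosing T1, T8 covers {search, archive, login, share, upload, import} — 6 features.
No choice of 2 test cases does better; here print, sync are left uncovered.

6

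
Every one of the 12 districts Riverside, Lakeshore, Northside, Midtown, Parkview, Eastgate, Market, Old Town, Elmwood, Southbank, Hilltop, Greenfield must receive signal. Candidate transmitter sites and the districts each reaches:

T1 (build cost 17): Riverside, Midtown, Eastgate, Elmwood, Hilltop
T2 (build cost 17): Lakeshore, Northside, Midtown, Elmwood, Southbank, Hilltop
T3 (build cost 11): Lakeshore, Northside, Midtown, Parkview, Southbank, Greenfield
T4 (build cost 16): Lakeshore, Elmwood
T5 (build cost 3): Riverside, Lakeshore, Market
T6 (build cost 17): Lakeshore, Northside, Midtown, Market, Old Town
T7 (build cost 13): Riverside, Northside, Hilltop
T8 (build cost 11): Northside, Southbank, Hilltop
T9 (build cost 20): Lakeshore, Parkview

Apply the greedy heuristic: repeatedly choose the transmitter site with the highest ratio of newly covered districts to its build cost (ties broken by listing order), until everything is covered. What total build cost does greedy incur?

48

Pick 1: T5 adds 3 new (Riverside, Lakeshore, Market) at build cost 3 (ratio 3/3).
Pick 2: T3 adds 5 new (Northside, Midtown, Parkview, Southbank, Greenfield) at build cost 11 (ratio 5/11).
Pick 3: T1 adds 3 new (Eastgate, Elmwood, Hilltop) at build cost 17 (ratio 3/17).
Pick 4: T6 adds 1 new (Old Town) at build cost 17 (ratio 1/17).
Greedy total build cost: 3 + 11 + 17 + 17 = 48. (The true optimum is 45, so greedy overshoots here.)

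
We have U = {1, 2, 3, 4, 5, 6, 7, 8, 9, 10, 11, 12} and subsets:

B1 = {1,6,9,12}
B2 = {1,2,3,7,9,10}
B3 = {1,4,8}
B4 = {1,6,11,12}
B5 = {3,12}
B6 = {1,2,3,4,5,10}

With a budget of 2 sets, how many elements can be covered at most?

9

Choosing B1, B6 covers {1, 2, 3, 4, 5, 6, 9, 10, 12} — 9 elements.
No choice of 2 sets does better; here 7, 8, 11 are left uncovered.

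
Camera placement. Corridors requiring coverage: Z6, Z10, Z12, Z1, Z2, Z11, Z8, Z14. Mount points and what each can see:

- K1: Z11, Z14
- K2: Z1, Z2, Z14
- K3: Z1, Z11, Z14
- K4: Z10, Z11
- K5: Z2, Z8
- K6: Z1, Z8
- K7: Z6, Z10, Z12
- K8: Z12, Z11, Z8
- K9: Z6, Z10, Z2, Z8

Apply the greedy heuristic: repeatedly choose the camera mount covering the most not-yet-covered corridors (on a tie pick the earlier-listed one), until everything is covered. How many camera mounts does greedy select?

3

Pick 1: K9 covers 4 new corridors (Z6, Z10, Z2, Z8).
Pick 2: K3 covers 3 new corridors (Z1, Z11, Z14).
Pick 3: K7 covers 1 new corridors (Z12).
Greedy uses 3 camera mounts.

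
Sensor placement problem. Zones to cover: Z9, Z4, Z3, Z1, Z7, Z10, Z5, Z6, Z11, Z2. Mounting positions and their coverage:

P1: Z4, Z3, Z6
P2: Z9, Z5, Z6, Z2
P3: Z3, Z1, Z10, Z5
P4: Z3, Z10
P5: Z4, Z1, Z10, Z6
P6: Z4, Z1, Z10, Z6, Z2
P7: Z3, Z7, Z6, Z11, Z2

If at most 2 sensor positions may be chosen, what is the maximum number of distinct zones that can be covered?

Choosing P3, P7 covers {Z3, Z1, Z7, Z10, Z5, Z6, Z11, Z2} — 8 zones.
No choice of 2 sensor positions does better; here Z9, Z4 are left uncovered.

8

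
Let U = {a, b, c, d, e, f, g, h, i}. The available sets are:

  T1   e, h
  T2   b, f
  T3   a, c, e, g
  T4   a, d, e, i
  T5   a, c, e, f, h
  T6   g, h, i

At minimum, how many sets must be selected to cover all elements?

4

T1, T2, T3, T4 together cover {a, b, c, d, e, f, g, h, i} — every element.
No 3 of the 6 sets cover everything (all 20 triples fall short), so 4 is minimum.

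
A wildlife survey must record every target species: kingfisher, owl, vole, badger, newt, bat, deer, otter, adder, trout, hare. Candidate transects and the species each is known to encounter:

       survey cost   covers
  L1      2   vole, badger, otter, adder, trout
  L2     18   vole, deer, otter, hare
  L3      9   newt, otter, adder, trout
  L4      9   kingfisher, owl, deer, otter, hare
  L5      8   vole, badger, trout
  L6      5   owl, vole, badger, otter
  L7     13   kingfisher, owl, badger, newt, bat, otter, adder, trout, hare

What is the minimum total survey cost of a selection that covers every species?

L1, L4, L7 cover every species at survey cost 2 + 9 + 13 = 24.
Any cover uses at least 2 transects; among all covering selections none totals below 24.

24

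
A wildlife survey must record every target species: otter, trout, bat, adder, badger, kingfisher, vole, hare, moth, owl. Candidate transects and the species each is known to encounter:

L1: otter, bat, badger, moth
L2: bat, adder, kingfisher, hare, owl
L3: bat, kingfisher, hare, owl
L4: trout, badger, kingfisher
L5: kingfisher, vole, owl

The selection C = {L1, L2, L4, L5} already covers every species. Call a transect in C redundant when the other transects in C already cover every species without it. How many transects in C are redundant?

0

Drop L1: otter, moth uncovered — not redundant.
Drop L2: adder, hare uncovered — not redundant.
Drop L4: trout uncovered — not redundant.
Drop L5: vole uncovered — not redundant.
None of the transects in C is redundant.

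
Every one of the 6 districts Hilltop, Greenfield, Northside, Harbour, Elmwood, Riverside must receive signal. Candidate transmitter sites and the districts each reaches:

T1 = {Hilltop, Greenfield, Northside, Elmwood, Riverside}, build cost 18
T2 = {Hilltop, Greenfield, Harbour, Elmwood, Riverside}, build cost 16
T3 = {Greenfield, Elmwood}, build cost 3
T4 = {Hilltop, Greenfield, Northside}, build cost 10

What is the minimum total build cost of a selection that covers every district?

26

T2, T4 cover every district at build cost 16 + 10 = 26.
Any cover uses at least 2 transmitter sites; among all covering selections none totals below 26.
Greedy by coverage-per-build cost would pick T3, T4, T2 for 29 — worse than the optimum 26.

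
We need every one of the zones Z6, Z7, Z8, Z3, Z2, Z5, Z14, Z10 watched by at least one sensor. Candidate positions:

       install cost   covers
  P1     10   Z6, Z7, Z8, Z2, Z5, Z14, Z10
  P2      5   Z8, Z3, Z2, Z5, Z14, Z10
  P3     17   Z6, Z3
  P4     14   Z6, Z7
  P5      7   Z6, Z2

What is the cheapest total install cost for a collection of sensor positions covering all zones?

P1, P2 cover every zone at install cost 10 + 5 = 15.
Any cover uses at least 2 sensor positions; among all covering selections none totals below 15.

15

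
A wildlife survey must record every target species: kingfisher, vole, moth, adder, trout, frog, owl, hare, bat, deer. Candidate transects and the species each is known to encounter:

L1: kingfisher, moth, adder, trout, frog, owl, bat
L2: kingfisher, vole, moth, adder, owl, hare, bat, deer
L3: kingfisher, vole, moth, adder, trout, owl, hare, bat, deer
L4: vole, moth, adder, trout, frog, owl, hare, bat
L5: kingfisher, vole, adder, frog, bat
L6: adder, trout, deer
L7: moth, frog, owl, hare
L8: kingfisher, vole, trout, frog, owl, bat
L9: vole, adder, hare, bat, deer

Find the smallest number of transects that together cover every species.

L1, L2 together cover {kingfisher, vole, moth, adder, trout, frog, owl, hare, bat, deer} — every species.
No single transect contains all 10 species, so 2 is optimal.

2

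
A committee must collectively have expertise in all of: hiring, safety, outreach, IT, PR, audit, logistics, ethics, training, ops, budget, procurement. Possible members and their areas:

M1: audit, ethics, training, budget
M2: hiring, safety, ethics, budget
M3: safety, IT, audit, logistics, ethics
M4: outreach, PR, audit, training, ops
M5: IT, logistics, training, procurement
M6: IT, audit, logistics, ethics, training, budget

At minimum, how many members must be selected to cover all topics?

M2, M4, M5 together cover {hiring, safety, outreach, IT, PR, audit, logistics, ethics, training, ops, budget, procurement} — every topic.
No 2 of the 6 members cover everything (all 15 pairs fall short), so 3 is minimum.
Greedy (largest uncovered first) would take M6, M4, M2, M5 — 4 members — but 3 suffice.

3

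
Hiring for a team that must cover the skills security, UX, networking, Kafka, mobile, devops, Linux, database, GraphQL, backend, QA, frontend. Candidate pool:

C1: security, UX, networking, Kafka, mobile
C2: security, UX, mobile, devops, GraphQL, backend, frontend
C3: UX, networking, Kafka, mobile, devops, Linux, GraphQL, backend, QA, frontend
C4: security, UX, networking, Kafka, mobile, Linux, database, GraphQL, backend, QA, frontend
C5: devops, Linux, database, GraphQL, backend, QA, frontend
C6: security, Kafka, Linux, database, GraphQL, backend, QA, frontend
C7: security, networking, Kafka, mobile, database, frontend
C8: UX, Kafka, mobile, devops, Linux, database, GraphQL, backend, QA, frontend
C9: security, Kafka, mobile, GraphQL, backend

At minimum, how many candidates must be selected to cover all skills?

2

C1, C5 together cover {security, UX, networking, Kafka, mobile, devops, Linux, database, GraphQL, backend, QA, frontend} — every skill.
No single candidate contains all 12 skills, so 2 is optimal.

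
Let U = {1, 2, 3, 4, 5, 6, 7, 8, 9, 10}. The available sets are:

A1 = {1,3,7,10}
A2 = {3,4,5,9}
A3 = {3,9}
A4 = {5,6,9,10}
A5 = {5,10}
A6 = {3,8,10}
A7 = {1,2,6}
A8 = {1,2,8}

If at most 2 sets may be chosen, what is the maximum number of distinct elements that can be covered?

7

Choosing A1, A2 covers {1, 3, 4, 5, 7, 9, 10} — 7 elements.
No choice of 2 sets does better; here 2, 6, 8 are left uncovered.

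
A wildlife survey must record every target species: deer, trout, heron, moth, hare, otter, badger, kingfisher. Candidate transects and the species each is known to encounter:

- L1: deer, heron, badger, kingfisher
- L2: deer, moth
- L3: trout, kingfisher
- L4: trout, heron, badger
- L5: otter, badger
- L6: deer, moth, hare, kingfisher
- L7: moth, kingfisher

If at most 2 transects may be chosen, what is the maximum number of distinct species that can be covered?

Choosing L4, L6 covers {deer, trout, heron, moth, hare, badger, kingfisher} — 7 species.
No choice of 2 transects does better; here otter is left uncovered.

7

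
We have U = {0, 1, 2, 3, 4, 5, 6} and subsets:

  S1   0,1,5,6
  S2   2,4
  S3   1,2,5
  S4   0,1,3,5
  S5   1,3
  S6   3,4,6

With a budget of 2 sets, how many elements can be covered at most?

6

Choosing S1, S2 covers {0, 1, 2, 4, 5, 6} — 6 elements.
No choice of 2 sets does better; here 3 is left uncovered.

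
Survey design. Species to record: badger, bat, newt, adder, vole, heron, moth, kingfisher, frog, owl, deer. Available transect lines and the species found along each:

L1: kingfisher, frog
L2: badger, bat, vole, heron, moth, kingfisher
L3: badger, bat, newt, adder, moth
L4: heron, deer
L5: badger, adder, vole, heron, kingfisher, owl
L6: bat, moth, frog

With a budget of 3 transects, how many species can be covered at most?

Choosing L1, L3, L5 covers {badger, bat, newt, adder, vole, heron, moth, kingfisher, frog, owl} — 10 species.
No choice of 3 transects does better; here deer is left uncovered.

10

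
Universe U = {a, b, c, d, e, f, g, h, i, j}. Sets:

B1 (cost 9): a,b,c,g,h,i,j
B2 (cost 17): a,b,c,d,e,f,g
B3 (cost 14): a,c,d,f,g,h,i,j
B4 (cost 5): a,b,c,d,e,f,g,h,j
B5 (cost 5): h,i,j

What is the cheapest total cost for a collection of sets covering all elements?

B4, B5 cover every element at cost 5 + 5 = 10.
Any cover uses at least 2 sets; among all covering selections none totals below 10.

10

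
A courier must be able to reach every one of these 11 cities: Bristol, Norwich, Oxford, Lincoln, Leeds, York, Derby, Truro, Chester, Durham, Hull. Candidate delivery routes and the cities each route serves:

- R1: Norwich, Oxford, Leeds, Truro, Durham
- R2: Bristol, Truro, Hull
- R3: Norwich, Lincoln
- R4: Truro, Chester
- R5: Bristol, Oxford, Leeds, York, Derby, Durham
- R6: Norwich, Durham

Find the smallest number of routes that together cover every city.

4

R2, R3, R4, R5 together cover {Bristol, Norwich, Oxford, Lincoln, Leeds, York, Derby, Truro, Chester, Durham, Hull} — every city.
No 3 of the 6 routes cover everything (all 20 triples fall short), so 4 is minimum.
Greedy (largest uncovered first) would take R5, R1, R2, R3, R4 — 5 routes — but 4 suffice.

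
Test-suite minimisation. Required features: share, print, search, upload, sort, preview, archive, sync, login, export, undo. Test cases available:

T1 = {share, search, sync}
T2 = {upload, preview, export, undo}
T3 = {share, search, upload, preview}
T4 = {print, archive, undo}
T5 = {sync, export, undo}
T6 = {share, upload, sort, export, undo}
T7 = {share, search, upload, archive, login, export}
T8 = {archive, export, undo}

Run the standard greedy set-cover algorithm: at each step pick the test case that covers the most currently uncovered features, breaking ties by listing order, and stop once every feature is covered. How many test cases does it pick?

Pick 1: T7 covers 6 new features (share, search, upload, archive, login, export).
Pick 2: T2 covers 2 new features (preview, undo).
Pick 3: T1 covers 1 new features (sync).
Pick 4: T4 covers 1 new features (print).
Pick 5: T6 covers 1 new features (sort).
Greedy uses 5 test cases.

5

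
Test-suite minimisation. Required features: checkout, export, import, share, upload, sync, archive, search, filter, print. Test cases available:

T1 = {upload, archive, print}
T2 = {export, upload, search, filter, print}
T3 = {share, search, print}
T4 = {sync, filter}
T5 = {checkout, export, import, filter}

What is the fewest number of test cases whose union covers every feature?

4

T1, T3, T4, T5 together cover {checkout, export, import, share, upload, sync, archive, search, filter, print} — every feature.
No 3 of the 5 test cases cover everything (all 10 triples fall short), so 4 is minimum.
Greedy (largest uncovered first) would take T2, T5, T1, T3, T4 — 5 test cases — but 4 suffice.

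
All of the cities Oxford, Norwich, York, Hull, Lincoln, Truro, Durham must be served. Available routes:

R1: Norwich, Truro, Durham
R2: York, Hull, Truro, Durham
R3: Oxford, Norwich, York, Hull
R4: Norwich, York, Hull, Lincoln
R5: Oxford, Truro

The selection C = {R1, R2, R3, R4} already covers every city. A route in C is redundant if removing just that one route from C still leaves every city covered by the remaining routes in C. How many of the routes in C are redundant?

Drop R1: the rest still cover every city — redundant.
Drop R2: the rest still cover every city — redundant.
Drop R3: Oxford uncovered — not redundant.
Drop R4: Lincoln uncovered — not redundant.
2 redundant: R1, R2.

2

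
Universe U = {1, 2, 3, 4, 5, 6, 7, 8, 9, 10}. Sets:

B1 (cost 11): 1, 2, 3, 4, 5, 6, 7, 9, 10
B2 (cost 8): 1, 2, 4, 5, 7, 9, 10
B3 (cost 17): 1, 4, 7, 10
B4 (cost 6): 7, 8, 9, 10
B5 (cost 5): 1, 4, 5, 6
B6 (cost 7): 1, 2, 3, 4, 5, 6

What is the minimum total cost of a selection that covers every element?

13

B4, B6 cover every element at cost 6 + 7 = 13.
Any cover uses at least 2 sets; among all covering selections none totals below 13.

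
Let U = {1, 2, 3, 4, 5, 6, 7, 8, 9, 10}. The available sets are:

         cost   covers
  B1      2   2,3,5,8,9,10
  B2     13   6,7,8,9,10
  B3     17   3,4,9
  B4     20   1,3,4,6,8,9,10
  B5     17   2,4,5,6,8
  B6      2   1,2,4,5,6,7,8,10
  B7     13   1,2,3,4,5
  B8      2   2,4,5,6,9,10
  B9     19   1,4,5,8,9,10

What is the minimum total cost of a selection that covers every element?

B1, B6 cover every element at cost 2 + 2 = 4.
Any cover uses at least 2 sets; among all covering selections none totals below 4.

4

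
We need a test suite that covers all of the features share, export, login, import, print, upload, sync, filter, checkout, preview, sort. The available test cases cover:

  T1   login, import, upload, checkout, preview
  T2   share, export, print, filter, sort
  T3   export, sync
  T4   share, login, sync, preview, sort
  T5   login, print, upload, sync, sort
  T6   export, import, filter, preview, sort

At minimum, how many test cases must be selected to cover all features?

3

T1, T2, T3 together cover {share, export, login, import, print, upload, sync, filter, checkout, preview, sort} — every feature.
No 2 of the 6 test cases cover everything (all 15 pairs fall short), so 3 is minimum.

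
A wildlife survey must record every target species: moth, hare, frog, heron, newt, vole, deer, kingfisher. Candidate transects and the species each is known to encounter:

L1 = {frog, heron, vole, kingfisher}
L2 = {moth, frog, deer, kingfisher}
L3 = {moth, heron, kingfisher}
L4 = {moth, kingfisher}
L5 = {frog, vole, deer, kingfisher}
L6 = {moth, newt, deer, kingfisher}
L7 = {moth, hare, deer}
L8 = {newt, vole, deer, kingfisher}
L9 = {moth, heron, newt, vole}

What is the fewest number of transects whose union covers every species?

3

L1, L6, L7 together cover {moth, hare, frog, heron, newt, vole, deer, kingfisher} — every species.
No 2 of the 9 transects cover everything (all 36 pairs fall short), so 3 is minimum.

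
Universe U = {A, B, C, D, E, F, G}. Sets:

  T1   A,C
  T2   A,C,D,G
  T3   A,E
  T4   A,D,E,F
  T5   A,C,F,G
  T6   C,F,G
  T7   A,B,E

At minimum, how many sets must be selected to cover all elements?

3

T2, T4, T7 together cover {A, B, C, D, E, F, G} — every element.
No 2 of the 7 sets cover everything (all 21 pairs fall short), so 3 is minimum.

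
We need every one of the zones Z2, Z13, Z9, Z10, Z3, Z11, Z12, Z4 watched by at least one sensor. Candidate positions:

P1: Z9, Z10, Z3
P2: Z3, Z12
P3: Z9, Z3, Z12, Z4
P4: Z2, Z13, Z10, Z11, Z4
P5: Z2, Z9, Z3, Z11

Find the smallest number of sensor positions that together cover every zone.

P3, P4 together cover {Z2, Z13, Z9, Z10, Z3, Z11, Z12, Z4} — every zone.
No single sensor position contains all 8 zones, so 2 is optimal.

2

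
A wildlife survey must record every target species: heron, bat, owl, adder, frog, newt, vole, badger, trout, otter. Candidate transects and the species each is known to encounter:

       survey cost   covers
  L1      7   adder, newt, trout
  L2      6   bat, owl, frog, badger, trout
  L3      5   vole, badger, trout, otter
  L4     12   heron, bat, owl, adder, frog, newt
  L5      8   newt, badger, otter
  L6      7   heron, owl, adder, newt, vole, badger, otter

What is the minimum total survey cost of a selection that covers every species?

13

L2, L6 cover every species at survey cost 6 + 7 = 13.
Any cover uses at least 2 transects; among all covering selections none totals below 13.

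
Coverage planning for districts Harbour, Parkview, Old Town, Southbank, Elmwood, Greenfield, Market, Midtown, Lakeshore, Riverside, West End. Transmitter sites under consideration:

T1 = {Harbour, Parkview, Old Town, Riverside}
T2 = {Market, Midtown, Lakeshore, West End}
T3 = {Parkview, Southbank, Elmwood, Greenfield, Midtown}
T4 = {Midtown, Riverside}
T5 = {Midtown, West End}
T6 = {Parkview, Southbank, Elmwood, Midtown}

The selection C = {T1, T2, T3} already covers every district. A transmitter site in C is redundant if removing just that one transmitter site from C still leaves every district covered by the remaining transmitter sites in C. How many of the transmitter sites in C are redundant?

0

Drop T1: Harbour, Old Town, Riverside uncovered — not redundant.
Drop T2: Market, Lakeshore, West End uncovered — not redundant.
Drop T3: Southbank, Elmwood, Greenfield uncovered — not redundant.
None of the transmitter sites in C is redundant.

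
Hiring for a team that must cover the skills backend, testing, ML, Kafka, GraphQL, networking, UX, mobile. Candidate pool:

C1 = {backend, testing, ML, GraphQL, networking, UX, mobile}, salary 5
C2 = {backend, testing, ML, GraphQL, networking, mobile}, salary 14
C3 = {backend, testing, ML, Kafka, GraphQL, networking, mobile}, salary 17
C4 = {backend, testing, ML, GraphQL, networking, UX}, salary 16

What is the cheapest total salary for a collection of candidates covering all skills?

C1, C3 cover every skill at salary 5 + 17 = 22.
Any cover uses at least 2 candidates; among all covering selections none totals below 22.

22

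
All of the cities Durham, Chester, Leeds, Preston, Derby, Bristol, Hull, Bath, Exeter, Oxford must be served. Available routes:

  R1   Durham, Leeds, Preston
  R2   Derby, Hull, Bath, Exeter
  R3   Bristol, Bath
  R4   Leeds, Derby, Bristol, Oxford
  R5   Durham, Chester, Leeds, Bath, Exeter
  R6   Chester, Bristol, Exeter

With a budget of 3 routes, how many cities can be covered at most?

9

Choosing R1, R2, R4 covers {Durham, Leeds, Preston, Derby, Bristol, Hull, Bath, Exeter, Oxford} — 9 cities.
No choice of 3 routes does better; here Chester is left uncovered.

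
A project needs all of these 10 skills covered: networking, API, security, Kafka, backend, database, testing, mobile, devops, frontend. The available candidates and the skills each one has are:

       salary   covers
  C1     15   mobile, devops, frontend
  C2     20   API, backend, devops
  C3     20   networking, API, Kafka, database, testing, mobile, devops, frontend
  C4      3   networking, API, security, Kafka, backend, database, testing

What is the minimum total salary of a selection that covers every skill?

C1, C4 cover every skill at salary 15 + 3 = 18.
Any cover uses at least 2 candidates; among all covering selections none totals below 18.

18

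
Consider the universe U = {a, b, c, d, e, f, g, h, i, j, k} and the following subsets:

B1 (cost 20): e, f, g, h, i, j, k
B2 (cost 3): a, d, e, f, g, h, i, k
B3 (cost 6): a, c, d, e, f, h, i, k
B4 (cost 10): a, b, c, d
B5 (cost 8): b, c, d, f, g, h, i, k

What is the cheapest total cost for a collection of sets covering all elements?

B1, B4 cover every element at cost 20 + 10 = 30.
Any cover uses at least 2 sets; among all covering selections none totals below 30.
Greedy by coverage-per-cost would pick B2, B5, B1 for 31 — worse than the optimum 30.

30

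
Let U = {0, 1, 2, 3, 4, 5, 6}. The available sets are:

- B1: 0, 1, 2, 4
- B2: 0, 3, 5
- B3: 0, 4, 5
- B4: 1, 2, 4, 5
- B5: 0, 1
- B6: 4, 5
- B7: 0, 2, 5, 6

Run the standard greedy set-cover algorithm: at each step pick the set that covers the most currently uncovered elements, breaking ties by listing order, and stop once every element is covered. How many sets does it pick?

Pick 1: B1 covers 4 new elements (0, 1, 2, 4).
Pick 2: B2 covers 2 new elements (3, 5).
Pick 3: B7 covers 1 new elements (6).
Greedy uses 3 sets.

3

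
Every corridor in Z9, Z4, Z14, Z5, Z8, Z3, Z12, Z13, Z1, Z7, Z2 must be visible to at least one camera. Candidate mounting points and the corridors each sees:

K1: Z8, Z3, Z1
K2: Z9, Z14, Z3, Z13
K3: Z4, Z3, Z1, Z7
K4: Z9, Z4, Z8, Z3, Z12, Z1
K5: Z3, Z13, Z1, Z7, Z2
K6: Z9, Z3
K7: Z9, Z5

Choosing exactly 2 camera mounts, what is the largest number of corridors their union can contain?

Choosing K4, K5 covers {Z9, Z4, Z8, Z3, Z12, Z13, Z1, Z7, Z2} — 9 corridors.
No choice of 2 camera mounts does better; here Z14, Z5 are left uncovered.

9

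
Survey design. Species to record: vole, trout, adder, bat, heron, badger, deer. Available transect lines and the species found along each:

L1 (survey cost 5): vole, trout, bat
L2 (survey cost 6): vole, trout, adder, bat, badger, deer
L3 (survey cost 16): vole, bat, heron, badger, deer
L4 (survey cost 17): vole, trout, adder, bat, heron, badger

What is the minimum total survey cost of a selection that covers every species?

22

L2, L3 cover every species at survey cost 6 + 16 = 22.
Any cover uses at least 2 transects; among all covering selections none totals below 22.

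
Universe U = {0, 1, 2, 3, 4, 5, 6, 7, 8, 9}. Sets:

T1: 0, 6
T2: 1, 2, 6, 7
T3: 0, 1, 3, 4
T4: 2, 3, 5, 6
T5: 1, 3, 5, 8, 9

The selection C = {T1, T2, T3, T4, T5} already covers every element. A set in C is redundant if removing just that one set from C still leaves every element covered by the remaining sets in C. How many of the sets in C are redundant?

Drop T1: the rest still cover every element — redundant.
Drop T2: 7 uncovered — not redundant.
Drop T3: 4 uncovered — not redundant.
Drop T4: the rest still cover every element — redundant.
Drop T5: 8, 9 uncovered — not redundant.
2 redundant: T1, T4.

2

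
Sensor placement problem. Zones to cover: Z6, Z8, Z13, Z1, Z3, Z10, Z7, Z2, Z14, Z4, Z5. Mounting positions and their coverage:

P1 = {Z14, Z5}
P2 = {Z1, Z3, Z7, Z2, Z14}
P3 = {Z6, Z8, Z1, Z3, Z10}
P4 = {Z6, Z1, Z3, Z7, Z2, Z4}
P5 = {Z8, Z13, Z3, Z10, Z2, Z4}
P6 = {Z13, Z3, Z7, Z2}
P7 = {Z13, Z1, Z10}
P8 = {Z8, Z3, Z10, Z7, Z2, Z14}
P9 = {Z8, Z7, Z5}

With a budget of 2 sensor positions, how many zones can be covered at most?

9

Choosing P2, P5 covers {Z8, Z13, Z1, Z3, Z10, Z7, Z2, Z14, Z4} — 9 zones.
No choice of 2 sensor positions does better; here Z6, Z5 are left uncovered.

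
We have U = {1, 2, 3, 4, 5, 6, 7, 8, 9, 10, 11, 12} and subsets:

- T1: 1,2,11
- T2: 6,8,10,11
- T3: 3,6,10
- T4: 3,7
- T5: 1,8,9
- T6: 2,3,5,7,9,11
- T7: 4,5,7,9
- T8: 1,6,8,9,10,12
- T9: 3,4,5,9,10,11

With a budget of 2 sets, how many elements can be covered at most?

Choosing T6, T8 covers {1, 2, 3, 5, 6, 7, 8, 9, 10, 11, 12} — 11 elements.
No choice of 2 sets does better; here 4 is left uncovered.

11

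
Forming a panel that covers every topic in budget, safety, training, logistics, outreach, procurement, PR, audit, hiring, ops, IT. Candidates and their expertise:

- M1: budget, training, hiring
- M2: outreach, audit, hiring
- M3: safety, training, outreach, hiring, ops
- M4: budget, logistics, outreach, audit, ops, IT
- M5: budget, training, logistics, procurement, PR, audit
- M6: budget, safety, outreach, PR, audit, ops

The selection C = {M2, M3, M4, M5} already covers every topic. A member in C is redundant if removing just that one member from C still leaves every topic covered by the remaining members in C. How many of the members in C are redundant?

1

Drop M2: the rest still cover every topic — redundant.
Drop M3: safety uncovered — not redundant.
Drop M4: IT uncovered — not redundant.
Drop M5: procurement, PR uncovered — not redundant.
1 redundant: M2.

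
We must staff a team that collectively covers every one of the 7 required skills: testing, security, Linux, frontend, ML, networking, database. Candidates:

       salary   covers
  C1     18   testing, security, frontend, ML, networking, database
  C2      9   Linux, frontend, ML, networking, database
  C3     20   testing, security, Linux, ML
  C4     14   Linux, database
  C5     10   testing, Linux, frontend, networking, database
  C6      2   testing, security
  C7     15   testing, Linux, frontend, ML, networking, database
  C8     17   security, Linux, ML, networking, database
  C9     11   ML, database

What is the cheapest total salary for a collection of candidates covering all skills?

11

C2, C6 cover every skill at salary 9 + 2 = 11.
Any cover uses at least 2 candidates; among all covering selections none totals below 11.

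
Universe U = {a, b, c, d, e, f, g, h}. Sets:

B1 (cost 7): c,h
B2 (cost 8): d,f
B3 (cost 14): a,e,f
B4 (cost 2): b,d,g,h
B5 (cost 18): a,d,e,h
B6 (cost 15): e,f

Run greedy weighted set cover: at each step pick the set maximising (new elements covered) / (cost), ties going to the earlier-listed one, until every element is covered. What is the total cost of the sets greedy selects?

Pick 1: B4 adds 4 new (b, d, g, h) at cost 2 (ratio 4/2).
Pick 2: B3 adds 3 new (a, e, f) at cost 14 (ratio 3/14).
Pick 3: B1 adds 1 new (c) at cost 7 (ratio 1/7).
Greedy total cost: 2 + 14 + 7 = 23.

23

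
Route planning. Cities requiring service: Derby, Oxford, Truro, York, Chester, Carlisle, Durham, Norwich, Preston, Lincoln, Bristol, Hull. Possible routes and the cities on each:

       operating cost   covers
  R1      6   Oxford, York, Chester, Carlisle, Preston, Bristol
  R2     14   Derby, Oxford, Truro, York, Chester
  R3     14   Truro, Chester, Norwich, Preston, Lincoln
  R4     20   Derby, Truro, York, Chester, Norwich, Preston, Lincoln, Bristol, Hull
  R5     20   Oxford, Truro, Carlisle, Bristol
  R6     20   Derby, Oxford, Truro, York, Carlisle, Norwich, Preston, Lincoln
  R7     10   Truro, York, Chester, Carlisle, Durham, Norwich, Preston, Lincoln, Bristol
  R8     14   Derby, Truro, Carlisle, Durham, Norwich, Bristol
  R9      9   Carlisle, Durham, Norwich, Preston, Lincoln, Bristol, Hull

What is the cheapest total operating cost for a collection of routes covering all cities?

23

R2, R9 cover every city at operating cost 14 + 9 = 23.
Any cover uses at least 2 routes; among all covering selections none totals below 23.
Greedy by coverage-per-operating cost would pick R1, R9, R2 for 29 — worse than the optimum 23.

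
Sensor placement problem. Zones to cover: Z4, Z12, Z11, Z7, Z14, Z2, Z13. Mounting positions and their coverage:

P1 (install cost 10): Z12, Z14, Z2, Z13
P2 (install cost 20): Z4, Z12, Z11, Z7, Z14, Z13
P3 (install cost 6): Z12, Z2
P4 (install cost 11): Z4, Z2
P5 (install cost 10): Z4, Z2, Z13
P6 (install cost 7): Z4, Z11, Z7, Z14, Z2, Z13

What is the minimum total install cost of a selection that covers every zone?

13

P3, P6 cover every zone at install cost 6 + 7 = 13.
Any cover uses at least 2 sensor positions; among all covering selections none totals below 13.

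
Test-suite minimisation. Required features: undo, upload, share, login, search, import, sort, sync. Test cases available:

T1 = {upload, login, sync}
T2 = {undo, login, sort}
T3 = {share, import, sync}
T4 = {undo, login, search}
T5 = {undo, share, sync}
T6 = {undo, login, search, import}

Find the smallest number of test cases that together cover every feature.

T1, T2, T3, T4 together cover {undo, upload, share, login, search, import, sort, sync} — every feature.
No 3 of the 6 test cases cover everything (all 20 triples fall short), so 4 is minimum.

4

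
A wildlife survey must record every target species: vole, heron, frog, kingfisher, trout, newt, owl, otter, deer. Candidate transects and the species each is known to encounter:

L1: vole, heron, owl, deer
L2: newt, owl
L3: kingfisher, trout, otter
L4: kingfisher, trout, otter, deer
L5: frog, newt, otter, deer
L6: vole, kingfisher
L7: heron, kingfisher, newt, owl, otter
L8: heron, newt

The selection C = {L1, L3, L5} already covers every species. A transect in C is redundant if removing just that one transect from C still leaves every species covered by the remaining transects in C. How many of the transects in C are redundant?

Drop L1: vole, heron, owl uncovered — not redundant.
Drop L3: kingfisher, trout uncovered — not redundant.
Drop L5: frog, newt uncovered — not redundant.
None of the transects in C is redundant.

0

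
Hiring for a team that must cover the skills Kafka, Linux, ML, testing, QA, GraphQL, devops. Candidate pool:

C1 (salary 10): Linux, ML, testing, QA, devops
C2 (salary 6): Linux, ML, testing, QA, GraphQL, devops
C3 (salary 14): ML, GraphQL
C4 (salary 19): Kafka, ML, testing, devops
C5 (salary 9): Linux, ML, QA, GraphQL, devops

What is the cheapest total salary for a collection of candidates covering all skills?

C2, C4 cover every skill at salary 6 + 19 = 25.
Any cover uses at least 2 candidates; among all covering selections none totals below 25.

25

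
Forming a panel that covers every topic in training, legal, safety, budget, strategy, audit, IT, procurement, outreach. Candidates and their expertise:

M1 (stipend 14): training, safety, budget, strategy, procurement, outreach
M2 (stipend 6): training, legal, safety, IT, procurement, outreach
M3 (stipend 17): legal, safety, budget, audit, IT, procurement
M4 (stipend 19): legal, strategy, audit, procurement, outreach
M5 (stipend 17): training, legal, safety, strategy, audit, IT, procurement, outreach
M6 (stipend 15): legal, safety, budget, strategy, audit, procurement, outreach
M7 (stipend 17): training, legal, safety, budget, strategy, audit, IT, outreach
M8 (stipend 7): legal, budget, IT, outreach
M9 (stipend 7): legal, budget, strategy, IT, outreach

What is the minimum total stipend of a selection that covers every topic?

M2, M6 cover every topic at stipend 6 + 15 = 21.
Any cover uses at least 2 members; among all covering selections none totals below 21.

21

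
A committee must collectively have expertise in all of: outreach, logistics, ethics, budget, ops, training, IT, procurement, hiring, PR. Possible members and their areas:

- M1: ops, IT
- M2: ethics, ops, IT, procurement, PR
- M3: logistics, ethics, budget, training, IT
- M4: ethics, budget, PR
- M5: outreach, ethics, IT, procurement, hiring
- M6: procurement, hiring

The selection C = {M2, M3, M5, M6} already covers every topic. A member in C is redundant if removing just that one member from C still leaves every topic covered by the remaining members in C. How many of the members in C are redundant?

Drop M2: ops, PR uncovered — not redundant.
Drop M3: logistics, budget, training uncovered — not redundant.
Drop M5: outreach uncovered — not redundant.
Drop M6: the rest still cover every topic — redundant.
1 redundant: M6.

1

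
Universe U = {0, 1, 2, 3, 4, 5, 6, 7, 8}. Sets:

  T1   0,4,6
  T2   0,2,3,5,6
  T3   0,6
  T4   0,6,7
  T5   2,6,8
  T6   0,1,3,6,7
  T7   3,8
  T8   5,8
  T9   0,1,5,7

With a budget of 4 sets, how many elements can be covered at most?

Choosing T1, T2, T5, T6 covers {0, 1, 2, 3, 4, 5, 6, 7, 8} — 9 elements.
That is all 9 elements.

9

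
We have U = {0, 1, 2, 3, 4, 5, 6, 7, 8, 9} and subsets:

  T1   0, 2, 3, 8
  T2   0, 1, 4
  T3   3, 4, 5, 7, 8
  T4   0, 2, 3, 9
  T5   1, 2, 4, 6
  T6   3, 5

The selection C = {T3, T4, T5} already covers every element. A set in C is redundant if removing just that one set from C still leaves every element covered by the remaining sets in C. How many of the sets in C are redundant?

0

Drop T3: 5, 7, 8 uncovered — not redundant.
Drop T4: 0, 9 uncovered — not redundant.
Drop T5: 1, 6 uncovered — not redundant.
None of the sets in C is redundant.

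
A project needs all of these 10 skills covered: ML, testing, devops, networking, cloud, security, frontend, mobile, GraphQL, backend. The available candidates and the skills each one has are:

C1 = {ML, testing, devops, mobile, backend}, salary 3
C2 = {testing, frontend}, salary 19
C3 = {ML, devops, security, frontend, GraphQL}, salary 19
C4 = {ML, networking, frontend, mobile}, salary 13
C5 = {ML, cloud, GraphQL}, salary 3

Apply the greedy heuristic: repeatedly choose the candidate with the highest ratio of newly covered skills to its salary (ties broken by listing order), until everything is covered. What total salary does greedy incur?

Pick 1: C1 adds 5 new (ML, testing, devops, mobile, backend) at salary 3 (ratio 5/3).
Pick 2: C5 adds 2 new (cloud, GraphQL) at salary 3 (ratio 2/3).
Pick 3: C4 adds 2 new (networking, frontend) at salary 13 (ratio 2/13).
Pick 4: C3 adds 1 new (security) at salary 19 (ratio 1/19).
Greedy total salary: 3 + 3 + 13 + 19 = 38.

38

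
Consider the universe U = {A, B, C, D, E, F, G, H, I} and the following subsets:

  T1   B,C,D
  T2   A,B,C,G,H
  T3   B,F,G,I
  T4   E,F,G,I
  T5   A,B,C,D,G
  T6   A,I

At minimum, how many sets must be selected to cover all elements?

3

T1, T2, T4 together cover {A, B, C, D, E, F, G, H, I} — every element.
No 2 of the 6 sets cover everything (all 15 pairs fall short), so 3 is minimum.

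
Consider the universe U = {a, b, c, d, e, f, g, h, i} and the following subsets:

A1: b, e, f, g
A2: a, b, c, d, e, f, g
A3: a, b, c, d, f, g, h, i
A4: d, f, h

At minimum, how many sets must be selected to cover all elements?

A1, A3 together cover {a, b, c, d, e, f, g, h, i} — every element.
No single set contains all 9 elements, so 2 is optimal.

2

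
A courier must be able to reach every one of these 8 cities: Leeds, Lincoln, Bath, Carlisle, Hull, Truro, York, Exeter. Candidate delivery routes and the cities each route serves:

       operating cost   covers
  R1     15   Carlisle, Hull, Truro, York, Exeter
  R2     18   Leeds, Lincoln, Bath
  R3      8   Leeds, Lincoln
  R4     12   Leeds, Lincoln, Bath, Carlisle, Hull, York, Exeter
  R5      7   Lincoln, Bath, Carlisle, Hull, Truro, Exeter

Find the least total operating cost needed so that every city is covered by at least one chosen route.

19

R4, R5 cover every city at operating cost 12 + 7 = 19.
Any cover uses at least 2 routes; among all covering selections none totals below 19.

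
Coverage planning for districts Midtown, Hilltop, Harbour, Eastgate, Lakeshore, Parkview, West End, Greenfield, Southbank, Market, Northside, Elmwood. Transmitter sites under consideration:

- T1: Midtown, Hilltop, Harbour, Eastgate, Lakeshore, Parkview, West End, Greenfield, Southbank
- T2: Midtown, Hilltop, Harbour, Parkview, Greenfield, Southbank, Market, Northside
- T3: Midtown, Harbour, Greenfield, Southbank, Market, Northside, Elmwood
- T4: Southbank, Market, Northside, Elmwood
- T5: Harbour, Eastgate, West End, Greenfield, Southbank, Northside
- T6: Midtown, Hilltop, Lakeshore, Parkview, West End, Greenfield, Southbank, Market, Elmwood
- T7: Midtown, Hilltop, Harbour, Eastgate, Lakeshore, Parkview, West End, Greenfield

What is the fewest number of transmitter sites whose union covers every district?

2

T1, T3 together cover {Midtown, Hilltop, Harbour, Eastgate, Lakeshore, Parkview, West End, Greenfield, Southbank, Market, Northside, Elmwood} — every district.
No single transmitter site contains all 12 districts, so 2 is optimal.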